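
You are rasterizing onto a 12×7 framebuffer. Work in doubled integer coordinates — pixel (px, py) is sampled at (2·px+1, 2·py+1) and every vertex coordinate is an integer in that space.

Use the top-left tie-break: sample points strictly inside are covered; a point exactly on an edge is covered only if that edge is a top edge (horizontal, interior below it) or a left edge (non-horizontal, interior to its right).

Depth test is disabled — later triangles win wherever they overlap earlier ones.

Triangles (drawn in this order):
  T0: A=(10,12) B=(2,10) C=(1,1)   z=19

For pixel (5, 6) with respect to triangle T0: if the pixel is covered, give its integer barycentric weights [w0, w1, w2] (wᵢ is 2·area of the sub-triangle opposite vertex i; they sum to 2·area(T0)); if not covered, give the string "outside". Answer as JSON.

T0:
  2·area = 70
  edge (10, 12)→(2, 10): d=(-8,-2) top-left  bias=+0
  edge (2, 10)→(1, 1): d=(-1,-9) top-left  bias=+0
  edge (1, 1)→(10, 12): d=(9,11) right/bottom  bias=-1
    (0,0)@(1, 1): e=[70,0,0] → ·  [on edge]
    (1,2)@(3, 5): e=[42,14,14] → #
    (2,2)@(5, 5): e=[46,32,-8] → ·
    (1,3)@(3, 7): e=[26,12,32] → #
    (2,3)@(5, 7): e=[30,30,10] → #
    (3,3)@(7, 7): e=[34,48,-12] → ·
    (1,4)@(3, 9): e=[10,10,50] → #
    (3,4)@(7, 9): e=[18,46,6] → #
    (4,4)@(9, 9): e=[22,64,-16] → ·
    (1,5)@(3, 11): e=[-6,8,68] → ·
    (2,5)@(5, 11): e=[-2,26,46] → ·
    (3,5)@(7, 11): e=[2,44,24] → #
  covered (8 px):
    · · · · · · · · · · · ·
    · · · · · · · · · · · ·
    · # · · · · · · · · · ·
    · # # · · · · · · · · ·
    · # # # · · · · · · · ·
    · · · # # · · · · · · ·
    · · · · · · · · · · · ·

Result: "outside"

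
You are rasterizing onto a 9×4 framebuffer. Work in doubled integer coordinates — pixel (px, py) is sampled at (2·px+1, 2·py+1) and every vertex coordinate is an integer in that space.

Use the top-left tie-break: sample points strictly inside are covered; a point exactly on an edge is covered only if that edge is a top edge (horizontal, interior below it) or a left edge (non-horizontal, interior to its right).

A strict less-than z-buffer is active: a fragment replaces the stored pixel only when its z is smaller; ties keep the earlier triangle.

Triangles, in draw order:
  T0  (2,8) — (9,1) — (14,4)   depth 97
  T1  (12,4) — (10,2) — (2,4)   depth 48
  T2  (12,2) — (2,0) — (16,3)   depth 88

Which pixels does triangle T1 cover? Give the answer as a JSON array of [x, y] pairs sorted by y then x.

T0:
  2·area = 56
  edge (2, 8)→(9, 1): d=(7,-7) top-left  bias=+0
  edge (9, 1)→(14, 4): d=(5,3) right/bottom  bias=-1
  edge (14, 4)→(2, 8): d=(-12,4) right/bottom  bias=-1
    (4,0)@(9, 1): e=[0,0,56] → ·  [on edge]
    (3,1)@(7, 3): e=[0,16,40] → #  [on edge]
    (4,1)@(9, 3): e=[14,10,32] → #
    (5,1)@(11, 3): e=[28,4,24] → #
    (6,1)@(13, 3): e=[42,-2,16] → ·
    (8,1)@(17, 3): e=[70,-14,0] → ·  [on edge]
    (2,2)@(5, 5): e=[0,32,24] → #  [on edge]
    (5,2)@(11, 5): e=[42,14,0] → ·  [on edge]
    (1,3)@(3, 7): e=[0,48,8] → #  [on edge]
    (2,3)@(5, 7): e=[14,42,0] → ·  [on edge]
    (3,3)@(7, 7): e=[28,36,-8] → ·
    (4,3)@(9, 7): e=[42,30,-16] → ·
  covered (7 px):
    · · · · · · · · ·
    · · · # # # · · ·
    · · # # # · · · ·
    · # · · · · · · ·
T1:
  2·area = 20  (B↔C swapped to make it positive)
  edge (12, 4)→(2, 4): d=(-10,0) right/bottom  bias=-1
  edge (2, 4)→(10, 2): d=(8,-2) top-left  bias=+0
  edge (10, 2)→(12, 4): d=(2,2) right/bottom  bias=-1
    (4,0)@(9, 1): e=[30,-10,0] → ·  [on edge]
    (3,1)@(7, 3): e=[10,2,8] → #
    (4,1)@(9, 3): e=[10,6,4] → #
    (5,1)@(11, 3): e=[10,10,0] → ·  [on edge]
    (3,2)@(7, 5): e=[-10,18,12] → ·
    (4,2)@(9, 5): e=[-10,22,8] → ·
    (6,2)@(13, 5): e=[-10,30,0] → ·  [on edge]
    (7,3)@(15, 7): e=[-30,50,0] → ·  [on edge]
  covered (2 px):
    · · · · · · · · ·
    · · · # # · · · ·
    · · · · · · · · ·
    · · · · · · · · ·
T2:
  2·area = 2  (B↔C swapped to make it positive)
  edge (12, 2)→(16, 3): d=(4,1) right/bottom  bias=-1
  edge (16, 3)→(2, 0): d=(-14,-3) top-left  bias=+0
  edge (2, 0)→(12, 2): d=(10,2) right/bottom  bias=-1
    (3,0)@(7, 1): e=[1,1,0] → ·  [on edge]
    (8,1)@(17, 3): e=[-1,3,0] → ·  [on edge]
  covered (0 px):
    · · · · · · · · ·
    · · · · · · · · ·
    · · · · · · · · ·
    · · · · · · · · ·

Result: [[3,1],[4,1]]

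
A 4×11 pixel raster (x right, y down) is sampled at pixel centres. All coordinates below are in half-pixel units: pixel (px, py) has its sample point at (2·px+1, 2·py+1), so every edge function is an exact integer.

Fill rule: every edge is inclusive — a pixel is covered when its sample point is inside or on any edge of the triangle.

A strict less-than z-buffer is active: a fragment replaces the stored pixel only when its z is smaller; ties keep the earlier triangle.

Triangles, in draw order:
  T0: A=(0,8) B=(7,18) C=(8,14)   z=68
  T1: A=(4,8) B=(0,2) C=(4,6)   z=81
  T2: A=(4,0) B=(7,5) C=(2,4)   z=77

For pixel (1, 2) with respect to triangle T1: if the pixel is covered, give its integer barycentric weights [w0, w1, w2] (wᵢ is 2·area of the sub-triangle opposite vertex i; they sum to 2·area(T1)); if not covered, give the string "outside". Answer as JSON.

T0:
  2·area = 38  (B↔C swapped to make it positive)
  edge (0, 8)→(8, 14): d=(8,6) inclusive
  edge (8, 14)→(7, 18): d=(-1,4) inclusive
  edge (7, 18)→(0, 8): d=(-7,-10) inclusive
    (0,4)@(1, 9): e=[2,33,3] → #
    (1,4)@(3, 9): e=[-10,25,23] → ·
    (0,5)@(1, 11): e=[18,31,-11] → ·
    (1,5)@(3, 11): e=[6,23,9] → #
    (2,5)@(5, 11): e=[-6,15,29] → ·
    (1,6)@(3, 13): e=[22,21,-5] → ·
    (2,6)@(5, 13): e=[10,13,15] → #
    (3,6)@(7, 13): e=[-2,5,35] → ·
    (2,7)@(5, 15): e=[26,11,1] → #
    (3,7)@(7, 15): e=[14,3,21] → #
    (2,8)@(5, 17): e=[42,9,-13] → ·
    (3,8)@(7, 17): e=[30,1,7] → #
  covered (6 px):
    · · · ·
    · · · ·
    · · · ·
    · · · ·
    # · · ·
    · # · ·
    · · # ·
    · · # #
    · · · #
    · · · ·
    · · · ·
T1:
  2·area = 8
  edge (4, 8)→(0, 2): d=(-4,-6) inclusive
  edge (0, 2)→(4, 6): d=(4,4) inclusive
  edge (4, 6)→(4, 8): d=(0,2) inclusive
    (0,1)@(1, 3): e=[2,0,6] → #  [on edge]
    (1,1)@(3, 3): e=[14,-8,2] → ·
    (0,2)@(1, 5): e=[-6,8,6] → ·
    (1,2)@(3, 5): e=[6,0,2] → #  [on edge]
    (2,2)@(5, 5): e=[18,-8,-2] → ·
    (1,3)@(3, 7): e=[-2,8,2] → ·
    (2,3)@(5, 7): e=[10,0,-2] → ·  [on edge]
    (3,4)@(7, 9): e=[14,0,-6] → ·  [on edge]
  covered (2 px):
    · · · ·
    # · · ·
    · # · ·
    · · · ·
    · · · ·
    · · · ·
    · · · ·
    · · · ·
    · · · ·
    · · · ·
    · · · ·
T2:
  2·area = 22
  edge (4, 0)→(7, 5): d=(3,5) inclusive
  edge (7, 5)→(2, 4): d=(-5,-1) inclusive
  edge (2, 4)→(4, 0): d=(2,-4) inclusive
    (1,1)@(3, 3): e=[14,6,2] → #
    (2,1)@(5, 3): e=[4,8,10] → #
    (3,1)@(7, 3): e=[-6,10,18] → ·
    (1,2)@(3, 5): e=[20,-4,6] → ·
    (2,2)@(5, 5): e=[10,-2,14] → ·
    (3,2)@(7, 5): e=[0,0,22] → #  [on edge]
    (3,3)@(7, 7): e=[6,-10,26] → ·
  covered (3 px):
    · · · ·
    · # # ·
    · · · #
    · · · ·
    · · · ·
    · · · ·
    · · · ·
    · · · ·
    · · · ·
    · · · ·
    · · · ·

Result: [0,2,6]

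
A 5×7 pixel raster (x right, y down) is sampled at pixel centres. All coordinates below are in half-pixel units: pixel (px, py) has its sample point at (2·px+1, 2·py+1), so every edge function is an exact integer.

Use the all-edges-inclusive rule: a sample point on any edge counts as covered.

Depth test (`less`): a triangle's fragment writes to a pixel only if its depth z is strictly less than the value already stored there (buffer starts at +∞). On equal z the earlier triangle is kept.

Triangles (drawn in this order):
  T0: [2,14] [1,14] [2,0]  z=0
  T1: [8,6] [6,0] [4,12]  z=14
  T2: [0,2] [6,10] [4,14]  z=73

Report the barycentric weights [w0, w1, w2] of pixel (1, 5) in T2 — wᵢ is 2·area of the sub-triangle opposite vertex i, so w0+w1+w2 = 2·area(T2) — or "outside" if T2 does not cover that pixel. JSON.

T0:
  2·area = 14
  edge (2, 14)→(1, 14): d=(-1,0) inclusive
  edge (1, 14)→(2, 0): d=(1,-14) inclusive
  edge (2, 0)→(2, 14): d=(0,14) inclusive
  covered (0 px):
    · · · · ·
    · · · · ·
    · · · · ·
    · · · · ·
    · · · · ·
    · · · · ·
    · · · · ·
T1:
  2·area = 36  (B↔C swapped to make it positive)
  edge (8, 6)→(4, 12): d=(-4,6) inclusive
  edge (4, 12)→(6, 0): d=(2,-12) inclusive
  edge (6, 0)→(8, 6): d=(2,6) inclusive
    (3,1)@(7, 3): e=[18,18,0] → █  [on edge]
    (4,1)@(9, 3): e=[6,42,-12] → ·
    (3,2)@(7, 5): e=[10,22,4] → █
    (4,2)@(9, 5): e=[-2,46,-8] → ·
    (2,3)@(5, 7): e=[14,2,20] → █
    (4,3)@(9, 7): e=[-10,50,-4] → ·
    (2,4)@(5, 9): e=[6,6,24] → █
    (3,4)@(7, 9): e=[-6,30,12] → ·
    (4,4)@(9, 9): e=[-18,54,0] → ·  [on edge]
    (2,5)@(5, 11): e=[-2,10,28] → ·
  covered (5 px):
    · · · · ·
    · · · █ ·
    · · · █ ·
    · · █ █ ·
    · · █ · ·
    · · · · ·
    · · · · ·
T2:
  2·area = 40
  edge (0, 2)→(6, 10): d=(6,8) inclusive
  edge (6, 10)→(4, 14): d=(-2,4) inclusive
  edge (4, 14)→(0, 2): d=(-4,-12) inclusive
    (0,2)@(1, 5): e=[10,30,0] → █  [on edge]
    (1,2)@(3, 5): e=[-6,22,24] → ·
    (0,3)@(1, 7): e=[22,26,-8] → ·
    (1,3)@(3, 7): e=[6,18,16] → █
    (2,3)@(5, 7): e=[-10,10,40] → ·
    (1,4)@(3, 9): e=[18,14,8] → █
    (2,4)@(5, 9): e=[2,6,32] → █
    (3,4)@(7, 9): e=[-14,-2,56] → ·
    (1,5)@(3, 11): e=[30,10,0] → █  [on edge]
    (3,5)@(7, 11): e=[-2,-6,48] → ·
    (1,6)@(3, 13): e=[42,6,-8] → ·
    (2,6)@(5, 13): e=[26,-2,16] → ·
  covered (6 px):
    · · · · ·
    · · · · ·
    █ · · · ·
    · █ · · ·
    · █ █ · ·
    · █ █ · ·
    · · · · ·

Answer: [10,0,30]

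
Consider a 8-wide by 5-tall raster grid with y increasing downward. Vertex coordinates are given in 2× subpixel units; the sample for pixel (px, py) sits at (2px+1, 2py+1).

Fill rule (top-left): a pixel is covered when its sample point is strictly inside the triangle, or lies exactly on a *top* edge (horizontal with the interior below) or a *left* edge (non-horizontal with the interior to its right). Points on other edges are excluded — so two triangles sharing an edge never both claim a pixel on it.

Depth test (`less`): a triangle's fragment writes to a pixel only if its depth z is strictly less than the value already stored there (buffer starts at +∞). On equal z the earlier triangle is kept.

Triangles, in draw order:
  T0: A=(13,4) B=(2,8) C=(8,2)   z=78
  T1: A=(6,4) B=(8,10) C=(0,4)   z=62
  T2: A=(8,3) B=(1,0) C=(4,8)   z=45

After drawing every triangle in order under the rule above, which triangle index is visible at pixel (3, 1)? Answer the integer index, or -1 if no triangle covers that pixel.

T0:
  2·area = 42
  edge (13, 4)→(2, 8): d=(-11,4) right/bottom  bias=-1
  edge (2, 8)→(8, 2): d=(6,-6) top-left  bias=+0
  edge (8, 2)→(13, 4): d=(5,2) right/bottom  bias=-1
    (4,0)@(9, 1): e=[49,0,-7] → .  [on edge]
    (3,1)@(7, 3): e=[35,0,7] → X  [on edge]
    (4,1)@(9, 3): e=[27,12,3] → X
    (5,1)@(11, 3): e=[19,24,-1] → .
    (2,2)@(5, 5): e=[21,0,21] → X  [on edge]
    (5,2)@(11, 5): e=[-3,36,9] → .
    (1,3)@(3, 7): e=[7,0,35] → X  [on edge]
    (2,3)@(5, 7): e=[-1,12,31] → .
    (3,3)@(7, 7): e=[-9,24,27] → .
    (4,3)@(9, 7): e=[-17,36,23] → .
    (0,4)@(1, 9): e=[-7,0,49] → .  [on edge]
    (1,4)@(3, 9): e=[-15,12,45] → .
  covered (6 px):
    . . . . . . . .
    . . . X X . . .
    . . X X X . . .
    . X . . . . . .
    . . . . . . . .
T1:
  2·area = 36
  edge (6, 4)→(8, 10): d=(2,6) right/bottom  bias=-1
  edge (8, 10)→(0, 4): d=(-8,-6) top-left  bias=+0
  edge (0, 4)→(6, 4): d=(6,0) top-left  bias=+0
    (2,0)@(5, 1): e=[0,54,-18] → .  [on edge]
    (1,2)@(3, 5): e=[20,10,6] → X
    (2,2)@(5, 5): e=[8,22,6] → X
    (3,2)@(7, 5): e=[-4,34,6] → .
    (1,3)@(3, 7): e=[24,-6,18] → .
    (2,3)@(5, 7): e=[12,6,18] → X
    (3,3)@(7, 7): e=[0,18,18] → .  [on edge]
    (2,4)@(5, 9): e=[16,-10,30] → .
    (3,4)@(7, 9): e=[4,2,30] → X
    (4,4)@(9, 9): e=[-8,14,30] → .
  covered (4 px):
    . . . . . . . .
    . . . . . . . .
    . X X . . . . .
    . . X . . . . .
    . . . X . . . .
T2:
  2·area = 47  (B↔C swapped to make it positive)
  edge (8, 3)→(4, 8): d=(-4,5) right/bottom  bias=-1
  edge (4, 8)→(1, 0): d=(-3,-8) top-left  bias=+0
  edge (1, 0)→(8, 3): d=(7,3) right/bottom  bias=-1
    (1,0)@(3, 1): e=[33,13,1] → X
    (2,0)@(5, 1): e=[23,29,-5] → .
    (1,1)@(3, 3): e=[25,7,15] → X
    (2,1)@(5, 3): e=[15,23,9] → X
    (3,1)@(7, 3): e=[5,39,3] → X
    (4,1)@(9, 3): e=[-5,55,-3] → .
    (1,2)@(3, 5): e=[17,1,29] → X
    (3,2)@(7, 5): e=[-3,33,17] → .
    (1,3)@(3, 7): e=[9,-5,43] → .
    (2,3)@(5, 7): e=[-1,11,37] → .
  covered (6 px):
    . X . . . . . .
    . X X X . . . .
    . X X . . . . .
    . . . . . . . .
    . . . . . . . .

Z-buffer (winner per pixel, '.' = empty):
  . 2 . . . . . .
  . 2 2 2 0 . . .
  . 2 2 0 0 . . .
  . 0 1 . . . . .
  . . . 1 . . . .

Final: 2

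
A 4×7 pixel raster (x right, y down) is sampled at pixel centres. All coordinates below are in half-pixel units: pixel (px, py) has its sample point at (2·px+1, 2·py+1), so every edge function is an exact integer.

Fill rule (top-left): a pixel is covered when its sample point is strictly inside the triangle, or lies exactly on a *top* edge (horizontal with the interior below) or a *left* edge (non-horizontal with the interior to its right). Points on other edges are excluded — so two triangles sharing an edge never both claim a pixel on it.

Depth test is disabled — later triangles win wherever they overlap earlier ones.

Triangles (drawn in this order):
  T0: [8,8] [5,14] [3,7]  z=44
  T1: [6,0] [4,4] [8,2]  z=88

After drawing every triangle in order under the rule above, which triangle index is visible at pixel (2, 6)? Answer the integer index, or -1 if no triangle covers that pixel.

T0:
  2·area = 33
  edge (8, 8)→(5, 14): d=(-3,6) right/bottom  bias=-1
  edge (5, 14)→(3, 7): d=(-2,-7) top-left  bias=+0
  edge (3, 7)→(8, 8): d=(5,1) right/bottom  bias=-1
    (1,3)@(3, 7): e=[33,0,0] → .  [on edge]
    (2,4)@(5, 9): e=[15,10,8] → X
    (3,4)@(7, 9): e=[3,24,6] → X
    (2,5)@(5, 11): e=[9,6,18] → X
    (3,5)@(7, 11): e=[-3,20,16] → .
    (2,6)@(5, 13): e=[3,2,28] → X
    (3,6)@(7, 13): e=[-9,16,26] → .
  covered (4 px):
    . . . .
    . . . .
    . . . .
    . . . .
    . . X X
    . . X .
    . . X .
T1:
  2·area = 12  (B↔C swapped to make it positive)
  edge (6, 0)→(8, 2): d=(2,2) right/bottom  bias=-1
  edge (8, 2)→(4, 4): d=(-4,2) right/bottom  bias=-1
  edge (4, 4)→(6, 0): d=(2,-4) top-left  bias=+0
    (3,0)@(7, 1): e=[0,6,6] → .  [on edge]
    (2,1)@(5, 3): e=[8,2,2] → X
    (3,1)@(7, 3): e=[4,-2,10] → .
    (2,2)@(5, 5): e=[12,-6,6] → .
  covered (1 px):
    . . . .
    . . X .
    . . . .
    . . . .
    . . . .
    . . . .
    . . . .

Z-buffer (winner per pixel, '.' = empty):
  . . . .
  . . 1 .
  . . . .
  . . . .
  . . 0 0
  . . 0 .
  . . 0 .

Result: 0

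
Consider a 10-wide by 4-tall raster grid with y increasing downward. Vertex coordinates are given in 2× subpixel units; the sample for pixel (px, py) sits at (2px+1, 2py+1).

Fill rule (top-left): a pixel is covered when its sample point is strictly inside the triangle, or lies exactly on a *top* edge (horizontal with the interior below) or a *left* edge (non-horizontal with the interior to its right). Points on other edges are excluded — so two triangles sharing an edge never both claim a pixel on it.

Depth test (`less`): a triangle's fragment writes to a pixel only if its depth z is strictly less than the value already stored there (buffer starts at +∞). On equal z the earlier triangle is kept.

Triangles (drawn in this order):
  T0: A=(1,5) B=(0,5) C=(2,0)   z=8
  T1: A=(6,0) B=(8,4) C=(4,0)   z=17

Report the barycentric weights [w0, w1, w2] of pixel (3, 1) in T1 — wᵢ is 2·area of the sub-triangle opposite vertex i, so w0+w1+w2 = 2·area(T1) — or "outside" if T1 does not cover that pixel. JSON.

T0:
  2·area = 5
  edge (1, 5)→(0, 5): d=(-1,0) right/bottom  bias=-1
  edge (0, 5)→(2, 0): d=(2,-5) top-left  bias=+0
  edge (2, 0)→(1, 5): d=(-1,5) right/bottom  bias=-1
    (0,1)@(1, 3): e=[2,1,2] → X
    (1,1)@(3, 3): e=[2,11,-8] → .
    (0,2)@(1, 5): e=[0,5,0] → .  [on edge]
    (1,2)@(3, 5): e=[0,15,-10] → .  [on edge]
    (2,2)@(5, 5): e=[0,25,-20] → .  [on edge]
    (3,2)@(7, 5): e=[0,35,-30] → .  [on edge]
    (4,2)@(9, 5): e=[0,45,-40] → .  [on edge]
    (5,2)@(11, 5): e=[0,55,-50] → .  [on edge]
    (6,2)@(13, 5): e=[0,65,-60] → .  [on edge]
    (7,2)@(15, 5): e=[0,75,-70] → .  [on edge]
    (8,2)@(17, 5): e=[0,85,-80] → .  [on edge]
    (9,2)@(19, 5): e=[0,95,-90] → .  [on edge]
  covered (1 px):
    . . . . . . . . . .
    X . . . . . . . . .
    . . . . . . . . . .
    . . . . . . . . . .
T1:
  2·area = 8
  edge (6, 0)→(8, 4): d=(2,4) right/bottom  bias=-1
  edge (8, 4)→(4, 0): d=(-4,-4) top-left  bias=+0
  edge (4, 0)→(6, 0): d=(2,0) top-left  bias=+0
    (2,0)@(5, 1): e=[6,0,2] → X  [on edge]
    (3,0)@(7, 1): e=[-2,8,2] → .
    (2,1)@(5, 3): e=[10,-8,6] → .
    (3,1)@(7, 3): e=[2,0,6] → X  [on edge]
    (4,1)@(9, 3): e=[-6,8,6] → .
    (3,2)@(7, 5): e=[6,-8,10] → .
    (4,2)@(9, 5): e=[-2,0,10] → .  [on edge]
    (5,3)@(11, 7): e=[-6,0,14] → .  [on edge]
  covered (2 px):
    . . X . . . . . . .
    . . . X . . . . . .
    . . . . . . . . . .
    . . . . . . . . . .

Final: [0,6,2]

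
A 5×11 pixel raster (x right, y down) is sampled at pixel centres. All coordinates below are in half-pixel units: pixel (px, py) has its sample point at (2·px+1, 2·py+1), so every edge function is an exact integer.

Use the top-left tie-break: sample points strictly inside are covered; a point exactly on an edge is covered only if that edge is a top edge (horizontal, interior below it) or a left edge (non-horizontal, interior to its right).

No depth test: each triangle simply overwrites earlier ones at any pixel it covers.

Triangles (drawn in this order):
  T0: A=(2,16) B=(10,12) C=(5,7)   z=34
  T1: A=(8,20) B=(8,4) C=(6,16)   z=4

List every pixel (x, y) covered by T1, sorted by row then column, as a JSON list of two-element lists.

T0:
  2·area = 60  (B↔C swapped to make it positive)
  edge (2, 16)→(5, 7): d=(3,-9) top-left  bias=+0
  edge (5, 7)→(10, 12): d=(5,5) right/bottom  bias=-1
  edge (10, 12)→(2, 16): d=(-8,4) right/bottom  bias=-1
    (3,0)@(7, 1): e=[0,-40,100] → .  [on edge]
    (0,1)@(1, 3): e=[-48,0,108] → .  [on edge]
    (1,2)@(3, 5): e=[-24,0,84] → .  [on edge]
    (2,3)@(5, 7): e=[0,0,60] → .  [on edge]
    (2,4)@(5, 9): e=[6,10,44] → X
    (3,4)@(7, 9): e=[24,0,36] → .  [on edge]
    (2,5)@(5, 11): e=[12,20,28] → X
    (3,5)@(7, 11): e=[30,10,20] → X
    (4,5)@(9, 11): e=[48,0,12] → .  [on edge]
    (1,6)@(3, 13): e=[0,40,20] → X  [on edge]
    (4,6)@(9, 13): e=[54,10,-4] → .
    (1,7)@(3, 15): e=[6,50,4] → X
    (0,9)@(1, 19): e=[0,80,-20] → .  [on edge]
  covered (7 px):
    . . . . .
    . . . . .
    . . . . .
    . . . . .
    . . X . .
    . . X X .
    . X X X .
    . X . . .
    . . . . .
    . . . . .
    . . . . .
T1:
  2·area = 32  (B↔C swapped to make it positive)
  edge (8, 20)→(6, 16): d=(-2,-4) top-left  bias=+0
  edge (6, 16)→(8, 4): d=(2,-12) top-left  bias=+0
  edge (8, 4)→(8, 20): d=(0,16) right/bottom  bias=-1
    (3,5)@(7, 11): e=[14,2,16] → X
    (4,5)@(9, 11): e=[22,26,-16] → .
    (3,6)@(7, 13): e=[10,6,16] → X
    (4,6)@(9, 13): e=[18,30,-16] → .
    (3,7)@(7, 15): e=[6,10,16] → X
    (4,7)@(9, 15): e=[14,34,-16] → .
    (3,8)@(7, 17): e=[2,14,16] → X
    (4,8)@(9, 17): e=[10,38,-16] → .
    (3,9)@(7, 19): e=[-2,18,16] → .
  covered (4 px):
    . . . . .
    . . . . .
    . . . . .
    . . . . .
    . . . . .
    . . . X .
    . . . X .
    . . . X .
    . . . X .
    . . . . .
    . . . . .

Result: [[3,5],[3,6],[3,7],[3,8]]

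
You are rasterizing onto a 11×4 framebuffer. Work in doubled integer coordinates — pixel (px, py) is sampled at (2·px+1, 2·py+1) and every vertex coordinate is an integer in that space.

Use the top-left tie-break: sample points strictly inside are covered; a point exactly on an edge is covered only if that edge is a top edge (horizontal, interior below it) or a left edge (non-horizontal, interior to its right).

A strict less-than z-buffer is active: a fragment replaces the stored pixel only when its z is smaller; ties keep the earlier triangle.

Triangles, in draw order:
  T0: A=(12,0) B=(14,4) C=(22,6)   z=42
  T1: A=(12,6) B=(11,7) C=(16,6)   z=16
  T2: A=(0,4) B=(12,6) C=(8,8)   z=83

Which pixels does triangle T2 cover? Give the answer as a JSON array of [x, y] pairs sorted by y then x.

T0:
  2·area = 28  (B↔C swapped to make it positive)
  edge (12, 0)→(22, 6): d=(10,6) right/bottom  bias=-1
  edge (22, 6)→(14, 4): d=(-8,-2) top-left  bias=+0
  edge (14, 4)→(12, 0): d=(-2,-4) top-left  bias=+0
    (6,0)@(13, 1): e=[4,22,2] → █
    (7,0)@(15, 1): e=[-8,26,10] → ·
    (6,1)@(13, 3): e=[24,6,-2] → ·
    (7,1)@(15, 3): e=[12,10,6] → █
    (8,1)@(17, 3): e=[0,14,14] → ·  [on edge]
    (7,2)@(15, 5): e=[32,-6,2] → ·
    (9,2)@(19, 5): e=[8,2,18] → █
    (10,2)@(21, 5): e=[-4,6,26] → ·
    (9,3)@(19, 7): e=[28,-14,14] → ·
  covered (3 px):
    · · · · · · █ · · · ·
    · · · · · · · █ · · ·
    · · · · · · · · · █ ·
    · · · · · · · · · · ·
T1:
  2·area = 4  (B↔C swapped to make it positive)
  edge (12, 6)→(16, 6): d=(4,0) top-left  bias=+0
  edge (16, 6)→(11, 7): d=(-5,1) right/bottom  bias=-1
  edge (11, 7)→(12, 6): d=(1,-1) top-left  bias=+0
    (8,0)@(17, 1): e=[-20,24,0] → ·  [on edge]
    (7,1)@(15, 3): e=[-12,16,0] → ·  [on edge]
    (6,2)@(13, 5): e=[-4,8,0] → ·  [on edge]
    (10,2)@(21, 5): e=[-4,0,8] → ·  [on edge]
    (5,3)@(11, 7): e=[4,0,0] → ·  [on edge]
  covered (0 px):
    · · · · · · · · · · ·
    · · · · · · · · · · ·
    · · · · · · · · · · ·
    · · · · · · · · · · ·
T2:
  2·area = 32
  edge (0, 4)→(12, 6): d=(12,2) right/bottom  bias=-1
  edge (12, 6)→(8, 8): d=(-4,2) right/bottom  bias=-1
  edge (8, 8)→(0, 4): d=(-8,-4) top-left  bias=+0
    (1,2)@(3, 5): e=[6,22,4] → █
    (2,2)@(5, 5): e=[2,18,12] → █
    (3,2)@(7, 5): e=[-2,14,20] → ·
    (1,3)@(3, 7): e=[30,14,-12] → ·
    (2,3)@(5, 7): e=[26,10,-4] → ·
    (3,3)@(7, 7): e=[22,6,4] → █
    (4,3)@(9, 7): e=[18,2,12] → █
    (5,3)@(11, 7): e=[14,-2,20] → ·
  covered (4 px):
    · · · · · · · · · · ·
    · · · · · · · · · · ·
    · █ █ · · · · · · · ·
    · · · █ █ · · · · · ·

Final: [[1,2],[2,2],[3,3],[4,3]]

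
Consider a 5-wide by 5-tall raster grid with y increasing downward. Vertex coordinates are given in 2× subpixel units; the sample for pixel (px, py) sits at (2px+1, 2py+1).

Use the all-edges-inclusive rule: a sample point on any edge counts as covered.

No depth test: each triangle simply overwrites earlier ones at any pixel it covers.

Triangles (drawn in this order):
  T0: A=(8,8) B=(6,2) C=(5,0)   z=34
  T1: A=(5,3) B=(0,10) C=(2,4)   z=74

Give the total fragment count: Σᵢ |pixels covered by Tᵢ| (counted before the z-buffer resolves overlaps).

T0:
  2·area = 2  (B↔C swapped to make it positive)
  edge (8, 8)→(5, 0): d=(-3,-8) inclusive
  edge (5, 0)→(6, 2): d=(1,2) inclusive
  edge (6, 2)→(8, 8): d=(2,6) inclusive
    (3,2)@(7, 5): e=[1,1,0] → #  [on edge]
    (4,2)@(9, 5): e=[17,-3,-12] → ·
    (3,3)@(7, 7): e=[-5,3,4] → ·
  covered (1 px):
    · · · · ·
    · · · · ·
    · · · # ·
    · · · · ·
    · · · · ·
T1:
  2·area = 16
  edge (5, 3)→(0, 10): d=(-5,7) inclusive
  edge (0, 10)→(2, 4): d=(2,-6) inclusive
  edge (2, 4)→(5, 3): d=(3,-1) inclusive
    (1,0)@(3, 1): e=[24,0,-8] → ·  [on edge]
    (2,1)@(5, 3): e=[0,16,0] → #  [on edge]
    (3,1)@(7, 3): e=[-14,28,2] → ·
    (1,2)@(3, 5): e=[4,8,4] → #
    (2,2)@(5, 5): e=[-10,20,6] → ·
    (0,3)@(1, 7): e=[8,0,8] → #  [on edge]
    (1,3)@(3, 7): e=[-6,12,10] → ·
    (0,4)@(1, 9): e=[-2,4,14] → ·
  covered (3 px):
    · · · · ·
    · · # · ·
    · # · · ·
    # · · · ·
    · · · · ·

Final: 4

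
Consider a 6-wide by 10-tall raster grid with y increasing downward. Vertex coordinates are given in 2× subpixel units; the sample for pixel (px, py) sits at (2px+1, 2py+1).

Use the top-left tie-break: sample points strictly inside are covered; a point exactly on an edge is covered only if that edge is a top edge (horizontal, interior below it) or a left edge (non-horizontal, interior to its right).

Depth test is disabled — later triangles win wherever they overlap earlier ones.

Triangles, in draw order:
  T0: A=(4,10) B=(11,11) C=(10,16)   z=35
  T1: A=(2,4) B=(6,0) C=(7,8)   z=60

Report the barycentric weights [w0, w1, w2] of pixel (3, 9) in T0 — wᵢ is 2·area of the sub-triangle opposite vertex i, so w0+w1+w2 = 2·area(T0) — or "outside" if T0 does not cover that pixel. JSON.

T0:
  2·area = 36
  edge (4, 10)→(11, 11): d=(7,1) right/bottom  bias=-1
  edge (11, 11)→(10, 16): d=(-1,5) right/bottom  bias=-1
  edge (10, 16)→(4, 10): d=(-6,-6) top-left  bias=+0
    (0,3)@(1, 7): e=[-18,54,0] → ·  [on edge]
    (1,4)@(3, 9): e=[-6,42,0] → ·  [on edge]
    (2,5)@(5, 11): e=[6,30,0] → #  [on edge]
    (3,5)@(7, 11): e=[4,20,12] → #
    (4,5)@(9, 11): e=[2,10,24] → #
    (5,5)@(11, 11): e=[0,0,36] → ·  [on edge]
    (2,6)@(5, 13): e=[20,28,-12] → ·
    (3,6)@(7, 13): e=[18,18,0] → #  [on edge]
    (5,6)@(11, 13): e=[14,-2,24] → ·
    (3,7)@(7, 15): e=[32,16,-12] → ·
    (4,7)@(9, 15): e=[30,6,0] → #  [on edge]
    (5,7)@(11, 15): e=[28,-4,12] → ·
    (5,8)@(11, 17): e=[42,-6,0] → ·  [on edge]
  covered (6 px):
    · · · · · ·
    · · · · · ·
    · · · · · ·
    · · · · · ·
    · · · · · ·
    · · # # # ·
    · · · # # ·
    · · · · # ·
    · · · · · ·
    · · · · · ·
T1:
  2·area = 36
  edge (2, 4)→(6, 0): d=(4,-4) top-left  bias=+0
  edge (6, 0)→(7, 8): d=(1,8) right/bottom  bias=-1
  edge (7, 8)→(2, 4): d=(-5,-4) top-left  bias=+0
    (2,0)@(5, 1): e=[0,9,27] → #  [on edge]
    (3,0)@(7, 1): e=[8,-7,35] → ·
    (1,1)@(3, 3): e=[0,27,9] → #  [on edge]
    (3,1)@(7, 3): e=[16,-5,25] → ·
    (0,2)@(1, 5): e=[0,45,-9] → ·  [on edge]
    (1,2)@(3, 5): e=[8,29,-1] → ·
    (2,2)@(5, 5): e=[16,13,7] → #
    (3,2)@(7, 5): e=[24,-3,15] → ·
    (2,3)@(5, 7): e=[24,15,-3] → ·
  covered (4 px):
    · · # · · ·
    · # # · · ·
    · · # · · ·
    · · · · · ·
    · · · · · ·
    · · · · · ·
    · · · · · ·
    · · · · · ·
    · · · · · ·
    · · · · · ·

Answer: "outside"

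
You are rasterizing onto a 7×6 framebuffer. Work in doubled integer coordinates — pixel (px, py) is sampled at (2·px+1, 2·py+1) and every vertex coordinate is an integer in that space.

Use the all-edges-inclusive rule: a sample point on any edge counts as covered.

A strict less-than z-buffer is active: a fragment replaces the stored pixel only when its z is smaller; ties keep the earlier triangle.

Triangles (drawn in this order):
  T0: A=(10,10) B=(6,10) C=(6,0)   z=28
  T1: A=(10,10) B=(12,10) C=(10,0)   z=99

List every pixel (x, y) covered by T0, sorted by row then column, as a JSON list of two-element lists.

T0:
  2·area = 40
  edge (10, 10)→(6, 10): d=(-4,0) inclusive
  edge (6, 10)→(6, 0): d=(0,-10) inclusive
  edge (6, 0)→(10, 10): d=(4,10) inclusive
    (3,1)@(7, 3): e=[28,10,2] → X
    (4,1)@(9, 3): e=[28,30,-18] → .
    (3,2)@(7, 5): e=[20,10,10] → X
    (4,2)@(9, 5): e=[20,30,-10] → .
    (3,3)@(7, 7): e=[12,10,18] → X
    (4,3)@(9, 7): e=[12,30,-2] → .
    (3,4)@(7, 9): e=[4,10,26] → X
    (4,4)@(9, 9): e=[4,30,6] → X
    (5,4)@(11, 9): e=[4,50,-14] → .
    (3,5)@(7, 11): e=[-4,10,34] → .
    (4,5)@(9, 11): e=[-4,30,14] → .
  covered (5 px):
    . . . . . . .
    . . . X . . .
    . . . X . . .
    . . . X . . .
    . . . X X . .
    . . . . . . .
T1:
  2·area = 20  (B↔C swapped to make it positive)
  edge (10, 10)→(10, 0): d=(0,-10) inclusive
  edge (10, 0)→(12, 10): d=(2,10) inclusive
  edge (12, 10)→(10, 10): d=(-2,0) inclusive
    (5,2)@(11, 5): e=[10,0,10] → X  [on edge]
    (6,2)@(13, 5): e=[30,-20,10] → .
    (5,3)@(11, 7): e=[10,4,6] → X
    (6,3)@(13, 7): e=[30,-16,6] → .
    (5,4)@(11, 9): e=[10,8,2] → X
    (6,4)@(13, 9): e=[30,-12,2] → .
    (5,5)@(11, 11): e=[10,12,-2] → .
  covered (3 px):
    . . . . . . .
    . . . . . . .
    . . . . . X .
    . . . . . X .
    . . . . . X .
    . . . . . . .

Answer: [[3,1],[3,2],[3,3],[3,4],[4,4]]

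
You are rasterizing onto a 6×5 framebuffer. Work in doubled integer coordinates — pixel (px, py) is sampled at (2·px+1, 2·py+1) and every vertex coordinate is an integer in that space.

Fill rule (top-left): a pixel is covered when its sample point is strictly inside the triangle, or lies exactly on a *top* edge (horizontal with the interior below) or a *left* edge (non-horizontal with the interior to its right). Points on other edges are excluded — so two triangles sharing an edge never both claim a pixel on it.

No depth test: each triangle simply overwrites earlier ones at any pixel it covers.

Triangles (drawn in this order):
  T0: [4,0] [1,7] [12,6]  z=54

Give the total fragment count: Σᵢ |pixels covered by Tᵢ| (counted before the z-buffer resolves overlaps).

T0:
  2·area = 74  (B↔C swapped to make it positive)
  edge (4, 0)→(12, 6): d=(8,6) right/bottom  bias=-1
  edge (12, 6)→(1, 7): d=(-11,1) right/bottom  bias=-1
  edge (1, 7)→(4, 0): d=(3,-7) top-left  bias=+0
    (2,0)@(5, 1): e=[2,62,10] → X
    (3,0)@(7, 1): e=[-10,60,24] → .
    (1,1)@(3, 3): e=[30,42,2] → X
    (3,1)@(7, 3): e=[6,38,30] → X
    (4,1)@(9, 3): e=[-6,36,44] → .
    (1,2)@(3, 5): e=[46,20,8] → X
    (4,2)@(9, 5): e=[10,14,50] → X
    (5,2)@(11, 5): e=[-2,12,64] → .
    (0,3)@(1, 7): e=[74,0,0] → .  [on edge]
    (1,3)@(3, 7): e=[62,-2,14] → .
    (2,3)@(5, 7): e=[50,-4,28] → .
    (3,3)@(7, 7): e=[38,-6,42] → .
  covered (8 px):
    . . X . . .
    . X X X . .
    . X X X X .
    . . . . . .
    . . . . . .

Final: 8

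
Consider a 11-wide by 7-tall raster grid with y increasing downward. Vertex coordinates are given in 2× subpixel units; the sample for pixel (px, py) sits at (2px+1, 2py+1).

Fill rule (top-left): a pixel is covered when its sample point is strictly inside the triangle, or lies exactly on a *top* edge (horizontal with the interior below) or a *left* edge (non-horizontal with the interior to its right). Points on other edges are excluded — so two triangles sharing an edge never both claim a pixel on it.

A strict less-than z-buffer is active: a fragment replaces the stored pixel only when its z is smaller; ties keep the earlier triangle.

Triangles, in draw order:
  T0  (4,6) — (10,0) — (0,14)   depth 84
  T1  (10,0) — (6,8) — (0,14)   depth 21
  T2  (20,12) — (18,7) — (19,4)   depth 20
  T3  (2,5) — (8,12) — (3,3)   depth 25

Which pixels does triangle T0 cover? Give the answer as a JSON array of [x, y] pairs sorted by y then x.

T0:
  2·area = 24
  edge (4, 6)→(10, 0): d=(6,-6) top-left  bias=+0
  edge (10, 0)→(0, 14): d=(-10,14) right/bottom  bias=-1
  edge (0, 14)→(4, 6): d=(4,-8) top-left  bias=+0
    (4,0)@(9, 1): e=[0,4,20] → X  [on edge]
    (5,0)@(11, 1): e=[12,-24,36] → .
    (3,1)@(7, 3): e=[0,12,12] → X  [on edge]
    (4,1)@(9, 3): e=[12,-16,28] → .
    (2,2)@(5, 5): e=[0,20,4] → X  [on edge]
    (3,2)@(7, 5): e=[12,-8,20] → .
    (1,3)@(3, 7): e=[0,28,-4] → .  [on edge]
    (2,3)@(5, 7): e=[12,0,12] → .  [on edge]
    (0,4)@(1, 9): e=[0,36,-12] → .  [on edge]
    (1,4)@(3, 9): e=[12,8,4] → X
    (2,4)@(5, 9): e=[24,-20,20] → .
    (1,5)@(3, 11): e=[24,-12,12] → .
  covered (4 px):
    . . . . X . . . . . .
    . . . X . . . . . . .
    . . X . . . . . . . .
    . . . . . . . . . . .
    . X . . . . . . . . .
    . . . . . . . . . . .
    . . . . . . . . . . .
T1:
  2·area = 24
  edge (10, 0)→(6, 8): d=(-4,8) right/bottom  bias=-1
  edge (6, 8)→(0, 14): d=(-6,6) right/bottom  bias=-1
  edge (0, 14)→(10, 0): d=(10,-14) top-left  bias=+0
    (6,0)@(13, 1): e=[-28,0,52] → .  [on edge]
    (5,1)@(11, 3): e=[-20,0,44] → .  [on edge]
    (3,2)@(7, 5): e=[4,12,8] → X
    (4,2)@(9, 5): e=[-12,0,36] → .  [on edge]
    (2,3)@(5, 7): e=[12,12,0] → X  [on edge]
    (3,3)@(7, 7): e=[-4,0,28] → .  [on edge]
    (2,4)@(5, 9): e=[4,0,20] → .  [on edge]
    (1,5)@(3, 11): e=[12,0,12] → .  [on edge]
    (0,6)@(1, 13): e=[20,0,4] → .  [on edge]
  covered (2 px):
    . . . . . . . . . . .
    . . . . . . . . . . .
    . . . X . . . . . . .
    . . X . . . . . . . .
    . . . . . . . . . . .
    . . . . . . . . . . .
    . . . . . . . . . . .
T2:
  2·area = 11
  edge (20, 12)→(18, 7): d=(-2,-5) top-left  bias=+0
  edge (18, 7)→(19, 4): d=(1,-3) top-left  bias=+0
  edge (19, 4)→(20, 12): d=(1,8) right/bottom  bias=-1
    (9,2)@(19, 5): e=[9,1,1] → X
    (10,2)@(21, 5): e=[19,7,-15] → .
    (9,3)@(19, 7): e=[5,3,3] → X
    (10,3)@(21, 7): e=[15,9,-13] → .
    (9,4)@(19, 9): e=[1,5,5] → X
    (10,4)@(21, 9): e=[11,11,-11] → .
    (9,5)@(19, 11): e=[-3,7,7] → .
  covered (3 px):
    . . . . . . . . . . .
    . . . . . . . . . . .
    . . . . . . . . . X .
    . . . . . . . . . X .
    . . . . . . . . . X .
    . . . . . . . . . . .
    . . . . . . . . . . .
T3:
  2·area = 19  (B↔C swapped to make it positive)
  edge (2, 5)→(3, 3): d=(1,-2) top-left  bias=+0
  edge (3, 3)→(8, 12): d=(5,9) right/bottom  bias=-1
  edge (8, 12)→(2, 5): d=(-6,-7) top-left  bias=+0
    (1,1)@(3, 3): e=[0,0,19] → .  [on edge]
    (1,2)@(3, 5): e=[2,10,7] → X
    (2,2)@(5, 5): e=[6,-8,21] → .
    (0,3)@(1, 7): e=[0,38,-19] → .  [on edge]
    (1,3)@(3, 7): e=[4,20,-5] → .
    (2,3)@(5, 7): e=[8,2,9] → X
    (3,3)@(7, 7): e=[12,-16,23] → .
    (2,4)@(5, 9): e=[10,12,-3] → .
  covered (2 px):
    . . . . . . . . . . .
    . . . . . . . . . . .
    . X . . . . . . . . .
    . . X . . . . . . . .
    . . . . . . . . . . .
    . . . . . . . . . . .
    . . . . . . . . . . .

Result: [[4,0],[3,1],[2,2],[1,4]]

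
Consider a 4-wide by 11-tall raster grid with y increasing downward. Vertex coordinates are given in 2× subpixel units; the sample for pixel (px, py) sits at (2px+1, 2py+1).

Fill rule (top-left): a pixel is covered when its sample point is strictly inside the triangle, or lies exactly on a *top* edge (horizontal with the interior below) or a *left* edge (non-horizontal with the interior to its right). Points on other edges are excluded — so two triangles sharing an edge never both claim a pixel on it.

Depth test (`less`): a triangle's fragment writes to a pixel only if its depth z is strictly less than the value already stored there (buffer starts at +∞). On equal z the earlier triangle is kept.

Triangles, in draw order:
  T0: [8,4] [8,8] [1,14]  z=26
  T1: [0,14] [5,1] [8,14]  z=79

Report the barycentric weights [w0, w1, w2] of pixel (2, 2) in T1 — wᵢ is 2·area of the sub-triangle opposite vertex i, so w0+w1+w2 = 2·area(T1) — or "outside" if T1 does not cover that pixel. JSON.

T0:
  2·area = 28
  edge (8, 4)→(8, 8): d=(0,4) right/bottom  bias=-1
  edge (8, 8)→(1, 14): d=(-7,6) right/bottom  bias=-1
  edge (1, 14)→(8, 4): d=(7,-10) top-left  bias=+0
    (3,3)@(7, 7): e=[4,13,11] → █
    (2,4)@(5, 9): e=[12,11,5] → █
    (3,4)@(7, 9): e=[4,-1,25] → ·
    (2,5)@(5, 11): e=[12,-3,19] → ·
  covered (2 px):
    · · · ·
    · · · ·
    · · · ·
    · · · █
    · · █ ·
    · · · ·
    · · · ·
    · · · ·
    · · · ·
    · · · ·
    · · · ·
T1:
  2·area = 104
  edge (0, 14)→(5, 1): d=(5,-13) top-left  bias=+0
  edge (5, 1)→(8, 14): d=(3,13) right/bottom  bias=-1
  edge (8, 14)→(0, 14): d=(-8,0) right/bottom  bias=-1
    (2,0)@(5, 1): e=[0,0,104] → ·  [on edge]
    (2,1)@(5, 3): e=[10,6,88] → █
    (3,1)@(7, 3): e=[36,-20,88] → ·
    (2,2)@(5, 5): e=[20,12,72] → █
    (3,2)@(7, 5): e=[46,-14,72] → ·
    (1,3)@(3, 7): e=[4,44,56] → █
    (3,3)@(7, 7): e=[56,-8,56] → ·
    (1,4)@(3, 9): e=[14,50,40] → █
    (3,4)@(7, 9): e=[66,-2,40] → ·
    (1,5)@(3, 11): e=[24,56,24] → █
    (3,5)@(7, 11): e=[76,4,24] → █
    (0,6)@(1, 13): e=[8,88,8] → █
  covered (13 px):
    · · · ·
    · · █ ·
    · · █ ·
    · █ █ ·
    · █ █ ·
    · █ █ █
    █ █ █ █
    · · · ·
    · · · ·
    · · · ·
    · · · ·

Result: [12,72,20]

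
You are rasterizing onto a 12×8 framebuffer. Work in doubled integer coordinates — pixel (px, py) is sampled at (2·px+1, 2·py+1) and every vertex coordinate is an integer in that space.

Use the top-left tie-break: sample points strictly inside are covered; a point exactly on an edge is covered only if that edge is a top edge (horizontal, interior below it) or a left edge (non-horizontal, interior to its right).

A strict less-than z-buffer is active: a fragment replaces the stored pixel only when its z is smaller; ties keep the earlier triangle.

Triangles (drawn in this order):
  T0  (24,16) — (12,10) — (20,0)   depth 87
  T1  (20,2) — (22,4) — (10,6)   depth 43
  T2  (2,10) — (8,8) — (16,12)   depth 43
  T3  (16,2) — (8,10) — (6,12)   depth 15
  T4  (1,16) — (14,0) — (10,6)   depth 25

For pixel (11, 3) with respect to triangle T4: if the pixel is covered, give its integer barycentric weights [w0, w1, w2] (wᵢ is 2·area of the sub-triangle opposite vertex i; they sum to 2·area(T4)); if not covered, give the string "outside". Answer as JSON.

T0:
  2·area = 168
  edge (24, 16)→(12, 10): d=(-12,-6) top-left  bias=+0
  edge (12, 10)→(20, 0): d=(8,-10) top-left  bias=+0
  edge (20, 0)→(24, 16): d=(4,16) right/bottom  bias=-1
    (9,1)@(19, 3): e=[126,14,28] → #
    (10,1)@(21, 3): e=[138,34,-4] → ·
    (8,2)@(17, 5): e=[90,10,68] → #
    (10,2)@(21, 5): e=[114,50,4] → #
    (11,2)@(23, 5): e=[126,70,-28] → ·
    (7,3)@(15, 7): e=[54,6,108] → #
    (11,3)@(23, 7): e=[102,86,-20] → ·
    (6,4)@(13, 9): e=[18,2,148] → #
    (11,4)@(23, 9): e=[78,102,-12] → ·
    (6,5)@(13, 11): e=[-6,18,156] → ·
    (7,5)@(15, 11): e=[6,38,124] → #
    (11,5)@(23, 11): e=[54,118,-4] → ·
  covered (21 px):
    · · · · · · · · · · · ·
    · · · · · · · · · # · ·
    · · · · · · · · # # # ·
    · · · · · · · # # # # ·
    · · · · · · # # # # # ·
    · · · · · · · # # # # ·
    · · · · · · · · · # # #
    · · · · · · · · · · · #
T1:
  2·area = 28
  edge (20, 2)→(22, 4): d=(2,2) right/bottom  bias=-1
  edge (22, 4)→(10, 6): d=(-12,2) right/bottom  bias=-1
  edge (10, 6)→(20, 2): d=(10,-4) top-left  bias=+0
    (9,0)@(19, 1): e=[0,42,-14] → ·  [on edge]
    (9,1)@(19, 3): e=[4,18,6] → #
    (10,1)@(21, 3): e=[0,14,14] → ·  [on edge]
    (6,2)@(13, 5): e=[20,6,2] → #
    (7,2)@(15, 5): e=[16,2,10] → #
    (8,2)@(17, 5): e=[12,-2,18] → ·
    (9,2)@(19, 5): e=[8,-6,26] → ·
    (11,2)@(23, 5): e=[0,-14,42] → ·  [on edge]
    (6,3)@(13, 7): e=[24,-18,22] → ·
    (7,3)@(15, 7): e=[20,-22,30] → ·
  covered (3 px):
    · · · · · · · · · · · ·
    · · · · · · · · · # · ·
    · · · · · · # # · · · ·
    · · · · · · · · · · · ·
    · · · · · · · · · · · ·
    · · · · · · · · · · · ·
    · · · · · · · · · · · ·
    · · · · · · · · · · · ·
T2:
  2·area = 40
  edge (2, 10)→(8, 8): d=(6,-2) top-left  bias=+0
  edge (8, 8)→(16, 12): d=(8,4) right/bottom  bias=-1
  edge (16, 12)→(2, 10): d=(-14,-2) top-left  bias=+0
    (11,1)@(23, 3): e=[0,-100,140] → ·  [on edge]
    (8,2)@(17, 5): e=[0,-60,100] → ·  [on edge]
    (5,3)@(11, 7): e=[0,-20,60] → ·  [on edge]
    (2,4)@(5, 9): e=[0,20,20] → #  [on edge]
    (3,4)@(7, 9): e=[4,12,24] → #
    (4,4)@(9, 9): e=[8,4,28] → #
    (5,4)@(11, 9): e=[12,-4,32] → ·
    (2,5)@(5, 11): e=[12,36,-8] → ·
    (3,5)@(7, 11): e=[16,28,-4] → ·
    (4,5)@(9, 11): e=[20,20,0] → #  [on edge]
    (5,5)@(11, 11): e=[24,12,4] → #
    (6,5)@(13, 11): e=[28,4,8] → #
    (11,6)@(23, 13): e=[60,-20,0] → ·  [on edge]
  covered (6 px):
    · · · · · · · · · · · ·
    · · · · · · · · · · · ·
    · · · · · · · · · · · ·
    · · · · · · · · · · · ·
    · · # # # · · · · · · ·
    · · · · # # # · · · · ·
    · · · · · · · · · · · ·
    · · · · · · · · · · · ·
T3:
  degenerate (2·area = 0) — covers nothing
T4:
  2·area = 14
  edge (1, 16)→(14, 0): d=(13,-16) top-left  bias=+0
  edge (14, 0)→(10, 6): d=(-4,6) right/bottom  bias=-1
  edge (10, 6)→(1, 16): d=(-9,10) right/bottom  bias=-1
    (4,3)@(9, 7): e=[11,2,1] → #
    (5,3)@(11, 7): e=[43,-10,-19] → ·
    (3,4)@(7, 9): e=[5,6,3] → #
    (4,4)@(9, 9): e=[37,-6,-17] → ·
    (3,5)@(7, 11): e=[31,-2,-15] → ·
  covered (2 px):
    · · · · · · · · · · · ·
    · · · · · · · · · · · ·
    · · · · · · · · · · · ·
    · · · · # · · · · · · ·
    · · · # · · · · · · · ·
    · · · · · · · · · · · ·
    · · · · · · · · · · · ·
    · · · · · · · · · · · ·

Answer: "outside"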